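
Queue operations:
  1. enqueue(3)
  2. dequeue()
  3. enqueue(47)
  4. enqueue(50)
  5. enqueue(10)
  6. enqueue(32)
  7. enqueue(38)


enqueue(3) -> [3]
dequeue()->3, []
enqueue(47) -> [47]
enqueue(50) -> [47, 50]
enqueue(10) -> [47, 50, 10]
enqueue(32) -> [47, 50, 10, 32]
enqueue(38) -> [47, 50, 10, 32, 38]

Final queue: [47, 50, 10, 32, 38]


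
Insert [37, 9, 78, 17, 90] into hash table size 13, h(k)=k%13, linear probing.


Insert 37: h=11 -> slot 11
Insert 9: h=9 -> slot 9
Insert 78: h=0 -> slot 0
Insert 17: h=4 -> slot 4
Insert 90: h=12 -> slot 12

Table: [78, None, None, None, 17, None, None, None, None, 9, None, 37, 90]


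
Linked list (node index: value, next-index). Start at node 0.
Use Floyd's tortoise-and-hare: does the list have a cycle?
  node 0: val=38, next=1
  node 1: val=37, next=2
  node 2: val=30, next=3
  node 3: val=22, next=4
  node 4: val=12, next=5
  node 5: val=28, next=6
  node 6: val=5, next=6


Floyd's tortoise (slow, +1) and hare (fast, +2):
  init: slow=0, fast=0
  step 1: slow=1, fast=2
  step 2: slow=2, fast=4
  step 3: slow=3, fast=6
  step 4: slow=4, fast=6
  step 5: slow=5, fast=6
  step 6: slow=6, fast=6
  slow == fast at node 6: cycle detected

Cycle: yes


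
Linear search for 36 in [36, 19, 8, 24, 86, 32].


i=0: 36==36 found!

Found at 0, 1 comps


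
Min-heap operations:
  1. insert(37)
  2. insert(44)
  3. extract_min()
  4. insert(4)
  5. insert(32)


insert(37) -> [37]
insert(44) -> [37, 44]
extract_min()->37, [44]
insert(4) -> [4, 44]
insert(32) -> [4, 44, 32]

Final heap: [4, 44, 32]


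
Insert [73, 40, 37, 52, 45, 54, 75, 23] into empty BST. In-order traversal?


Insert 73: root
Insert 40: L from 73
Insert 37: L from 73 -> L from 40
Insert 52: L from 73 -> R from 40
Insert 45: L from 73 -> R from 40 -> L from 52
Insert 54: L from 73 -> R from 40 -> R from 52
Insert 75: R from 73
Insert 23: L from 73 -> L from 40 -> L from 37

In-order: [23, 37, 40, 45, 52, 54, 73, 75]


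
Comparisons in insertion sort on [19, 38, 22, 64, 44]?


Algorithm: insertion sort
Input: [19, 38, 22, 64, 44]
Sorted: [19, 22, 38, 44, 64]

6


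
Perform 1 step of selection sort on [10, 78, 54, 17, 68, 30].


Initial: [10, 78, 54, 17, 68, 30]
Step 1: min=10 at 0
  Swap: [10, 78, 54, 17, 68, 30]

After 1 step: [10, 78, 54, 17, 68, 30]


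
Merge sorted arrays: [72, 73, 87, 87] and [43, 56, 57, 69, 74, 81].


Take 43 from B
Take 56 from B
Take 57 from B
Take 69 from B
Take 72 from A
Take 73 from A
Take 74 from B
Take 81 from B

Merged: [43, 56, 57, 69, 72, 73, 74, 81, 87, 87]


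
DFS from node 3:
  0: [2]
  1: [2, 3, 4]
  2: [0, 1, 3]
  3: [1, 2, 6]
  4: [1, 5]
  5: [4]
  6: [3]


Visit 3, push [6, 2, 1]
Visit 1, push [4, 2]
Visit 2, push [0]
Visit 0, push []
Visit 4, push [5]
Visit 5, push []
Visit 6, push []

DFS order: [3, 1, 2, 0, 4, 5, 6]


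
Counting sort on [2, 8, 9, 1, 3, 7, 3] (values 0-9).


Input: [2, 8, 9, 1, 3, 7, 3]
Counts: [0, 1, 1, 2, 0, 0, 0, 1, 1, 1]

Sorted: [1, 2, 3, 3, 7, 8, 9]


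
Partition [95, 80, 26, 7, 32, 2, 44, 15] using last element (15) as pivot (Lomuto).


Pivot: 15
  7 <= 15: swap -> [7, 80, 26, 95, 32, 2, 44, 15]
  2 <= 15: swap -> [7, 2, 26, 95, 32, 80, 44, 15]
Place pivot at 2: [7, 2, 15, 95, 32, 80, 44, 26]

Partitioned: [7, 2, 15, 95, 32, 80, 44, 26]


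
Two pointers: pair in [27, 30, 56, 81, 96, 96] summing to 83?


lo=0(27)+hi=5(96)=123
lo=0(27)+hi=4(96)=123
lo=0(27)+hi=3(81)=108
lo=0(27)+hi=2(56)=83

Yes: 27+56=83


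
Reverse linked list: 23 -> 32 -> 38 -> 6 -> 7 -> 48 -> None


Step 1: curr=23, set curr.next=prev(None) | reversed so far: 23
Step 2: curr=32, set curr.next=prev(23) | reversed so far: 32 -> 23
Step 3: curr=38, set curr.next=prev(32) | reversed so far: 38 -> 32 -> 23
Step 4: curr=6, set curr.next=prev(38) | reversed so far: 6 -> 38 -> 32 -> 23
Step 5: curr=7, set curr.next=prev(6) | reversed so far: 7 -> 6 -> 38 -> 32 -> 23
Step 6: curr=48, set curr.next=prev(7) | reversed so far: 48 -> 7 -> 6 -> 38 -> 32 -> 23

48 -> 7 -> 6 -> 38 -> 32 -> 23 -> None


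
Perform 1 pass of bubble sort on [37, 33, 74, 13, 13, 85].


Initial: [37, 33, 74, 13, 13, 85]
Pass 1: [33, 37, 13, 13, 74, 85] (3 swaps)

After 1 pass: [33, 37, 13, 13, 74, 85]


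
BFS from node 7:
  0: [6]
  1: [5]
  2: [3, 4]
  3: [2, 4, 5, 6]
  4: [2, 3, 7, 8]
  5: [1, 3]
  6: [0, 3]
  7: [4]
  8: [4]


Visit 7, enqueue [4]
Visit 4, enqueue [2, 3, 8]
Visit 2, enqueue []
Visit 3, enqueue [5, 6]
Visit 8, enqueue []
Visit 5, enqueue [1]
Visit 6, enqueue [0]
Visit 1, enqueue []
Visit 0, enqueue []

BFS order: [7, 4, 2, 3, 8, 5, 6, 1, 0]


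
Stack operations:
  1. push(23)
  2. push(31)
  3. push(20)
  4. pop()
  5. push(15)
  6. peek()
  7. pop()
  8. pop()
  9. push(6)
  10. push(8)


push(23) -> [23]
push(31) -> [23, 31]
push(20) -> [23, 31, 20]
pop()->20, [23, 31]
push(15) -> [23, 31, 15]
peek()->15
pop()->15, [23, 31]
pop()->31, [23]
push(6) -> [23, 6]
push(8) -> [23, 6, 8]

Final stack: [23, 6, 8]


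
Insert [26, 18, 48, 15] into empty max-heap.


Insert 26: [26]
Insert 18: [26, 18]
Insert 48: [48, 18, 26]
Insert 15: [48, 18, 26, 15]

Final heap: [48, 18, 26, 15]


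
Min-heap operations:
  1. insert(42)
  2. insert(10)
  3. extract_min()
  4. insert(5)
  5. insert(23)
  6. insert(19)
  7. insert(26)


insert(42) -> [42]
insert(10) -> [10, 42]
extract_min()->10, [42]
insert(5) -> [5, 42]
insert(23) -> [5, 42, 23]
insert(19) -> [5, 19, 23, 42]
insert(26) -> [5, 19, 23, 42, 26]

Final heap: [5, 19, 23, 42, 26]


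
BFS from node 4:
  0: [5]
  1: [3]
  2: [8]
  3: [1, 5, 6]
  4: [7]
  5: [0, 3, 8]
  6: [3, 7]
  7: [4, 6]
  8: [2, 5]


Visit 4, enqueue [7]
Visit 7, enqueue [6]
Visit 6, enqueue [3]
Visit 3, enqueue [1, 5]
Visit 1, enqueue []
Visit 5, enqueue [0, 8]
Visit 0, enqueue []
Visit 8, enqueue [2]
Visit 2, enqueue []

BFS order: [4, 7, 6, 3, 1, 5, 0, 8, 2]


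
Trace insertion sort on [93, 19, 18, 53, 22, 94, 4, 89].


Initial: [93, 19, 18, 53, 22, 94, 4, 89]
Insert 19: [19, 93, 18, 53, 22, 94, 4, 89]
Insert 18: [18, 19, 93, 53, 22, 94, 4, 89]
Insert 53: [18, 19, 53, 93, 22, 94, 4, 89]
Insert 22: [18, 19, 22, 53, 93, 94, 4, 89]
Insert 94: [18, 19, 22, 53, 93, 94, 4, 89]
Insert 4: [4, 18, 19, 22, 53, 93, 94, 89]
Insert 89: [4, 18, 19, 22, 53, 89, 93, 94]

Sorted: [4, 18, 19, 22, 53, 89, 93, 94]


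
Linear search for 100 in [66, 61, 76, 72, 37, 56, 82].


i=0: 66!=100
i=1: 61!=100
i=2: 76!=100
i=3: 72!=100
i=4: 37!=100
i=5: 56!=100
i=6: 82!=100

Not found, 7 comps


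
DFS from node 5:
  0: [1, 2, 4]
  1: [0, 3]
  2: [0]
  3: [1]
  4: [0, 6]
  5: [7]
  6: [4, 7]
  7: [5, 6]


Visit 5, push [7]
Visit 7, push [6]
Visit 6, push [4]
Visit 4, push [0]
Visit 0, push [2, 1]
Visit 1, push [3]
Visit 3, push []
Visit 2, push []

DFS order: [5, 7, 6, 4, 0, 1, 3, 2]


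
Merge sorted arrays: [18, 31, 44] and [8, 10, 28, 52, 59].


Take 8 from B
Take 10 from B
Take 18 from A
Take 28 from B
Take 31 from A
Take 44 from A

Merged: [8, 10, 18, 28, 31, 44, 52, 59]


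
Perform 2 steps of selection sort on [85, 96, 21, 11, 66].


Initial: [85, 96, 21, 11, 66]
Step 1: min=11 at 3
  Swap: [11, 96, 21, 85, 66]
Step 2: min=21 at 2
  Swap: [11, 21, 96, 85, 66]

After 2 steps: [11, 21, 96, 85, 66]


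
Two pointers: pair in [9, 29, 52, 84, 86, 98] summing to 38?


lo=0(9)+hi=5(98)=107
lo=0(9)+hi=4(86)=95
lo=0(9)+hi=3(84)=93
lo=0(9)+hi=2(52)=61
lo=0(9)+hi=1(29)=38

Yes: 9+29=38


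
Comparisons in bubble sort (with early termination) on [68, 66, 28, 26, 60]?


Algorithm: bubble sort (with early termination)
Input: [68, 66, 28, 26, 60]
Sorted: [26, 28, 60, 66, 68]

10


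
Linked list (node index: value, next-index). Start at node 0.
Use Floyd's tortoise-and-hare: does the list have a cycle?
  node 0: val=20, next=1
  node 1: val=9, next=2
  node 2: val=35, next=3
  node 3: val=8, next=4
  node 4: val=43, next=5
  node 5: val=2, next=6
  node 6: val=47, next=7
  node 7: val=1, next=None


Floyd's tortoise (slow, +1) and hare (fast, +2):
  init: slow=0, fast=0
  step 1: slow=1, fast=2
  step 2: slow=2, fast=4
  step 3: slow=3, fast=6
  step 4: fast 6->7->None, no cycle

Cycle: no


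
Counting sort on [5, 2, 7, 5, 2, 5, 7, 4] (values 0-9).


Input: [5, 2, 7, 5, 2, 5, 7, 4]
Counts: [0, 0, 2, 0, 1, 3, 0, 2, 0, 0]

Sorted: [2, 2, 4, 5, 5, 5, 7, 7]


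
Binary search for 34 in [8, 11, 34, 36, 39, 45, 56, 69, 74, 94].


Step 1: lo=0, hi=9, mid=4, val=39
Step 2: lo=0, hi=3, mid=1, val=11
Step 3: lo=2, hi=3, mid=2, val=34

Found at index 2


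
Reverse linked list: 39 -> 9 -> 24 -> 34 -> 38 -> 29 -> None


Step 1: curr=39, set curr.next=prev(None) | reversed so far: 39
Step 2: curr=9, set curr.next=prev(39) | reversed so far: 9 -> 39
Step 3: curr=24, set curr.next=prev(9) | reversed so far: 24 -> 9 -> 39
Step 4: curr=34, set curr.next=prev(24) | reversed so far: 34 -> 24 -> 9 -> 39
Step 5: curr=38, set curr.next=prev(34) | reversed so far: 38 -> 34 -> 24 -> 9 -> 39
Step 6: curr=29, set curr.next=prev(38) | reversed so far: 29 -> 38 -> 34 -> 24 -> 9 -> 39

29 -> 38 -> 34 -> 24 -> 9 -> 39 -> None


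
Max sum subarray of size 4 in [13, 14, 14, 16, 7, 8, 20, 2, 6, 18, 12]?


[0:4]: 57
[1:5]: 51
[2:6]: 45
[3:7]: 51
[4:8]: 37
[5:9]: 36
[6:10]: 46
[7:11]: 38

Max: 57 at [0:4]


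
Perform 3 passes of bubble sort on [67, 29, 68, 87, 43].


Initial: [67, 29, 68, 87, 43]
Pass 1: [29, 67, 68, 43, 87] (2 swaps)
Pass 2: [29, 67, 43, 68, 87] (1 swaps)
Pass 3: [29, 43, 67, 68, 87] (1 swaps)

After 3 passes: [29, 43, 67, 68, 87]


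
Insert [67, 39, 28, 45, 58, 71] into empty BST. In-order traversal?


Insert 67: root
Insert 39: L from 67
Insert 28: L from 67 -> L from 39
Insert 45: L from 67 -> R from 39
Insert 58: L from 67 -> R from 39 -> R from 45
Insert 71: R from 67

In-order: [28, 39, 45, 58, 67, 71]


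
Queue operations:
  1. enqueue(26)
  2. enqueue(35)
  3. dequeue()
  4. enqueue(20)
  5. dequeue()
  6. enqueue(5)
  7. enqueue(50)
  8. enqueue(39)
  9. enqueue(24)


enqueue(26) -> [26]
enqueue(35) -> [26, 35]
dequeue()->26, [35]
enqueue(20) -> [35, 20]
dequeue()->35, [20]
enqueue(5) -> [20, 5]
enqueue(50) -> [20, 5, 50]
enqueue(39) -> [20, 5, 50, 39]
enqueue(24) -> [20, 5, 50, 39, 24]

Final queue: [20, 5, 50, 39, 24]


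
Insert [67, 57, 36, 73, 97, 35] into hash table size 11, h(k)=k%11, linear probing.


Insert 67: h=1 -> slot 1
Insert 57: h=2 -> slot 2
Insert 36: h=3 -> slot 3
Insert 73: h=7 -> slot 7
Insert 97: h=9 -> slot 9
Insert 35: h=2, 2 probes -> slot 4

Table: [None, 67, 57, 36, 35, None, None, 73, None, 97, None]


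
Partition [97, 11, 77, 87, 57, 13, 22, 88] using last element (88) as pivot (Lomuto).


Pivot: 88
  11 <= 88: swap -> [11, 97, 77, 87, 57, 13, 22, 88]
  77 <= 88: swap -> [11, 77, 97, 87, 57, 13, 22, 88]
  87 <= 88: swap -> [11, 77, 87, 97, 57, 13, 22, 88]
  57 <= 88: swap -> [11, 77, 87, 57, 97, 13, 22, 88]
  13 <= 88: swap -> [11, 77, 87, 57, 13, 97, 22, 88]
  22 <= 88: swap -> [11, 77, 87, 57, 13, 22, 97, 88]
Place pivot at 6: [11, 77, 87, 57, 13, 22, 88, 97]

Partitioned: [11, 77, 87, 57, 13, 22, 88, 97]


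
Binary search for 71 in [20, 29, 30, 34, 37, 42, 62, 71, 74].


Step 1: lo=0, hi=8, mid=4, val=37
Step 2: lo=5, hi=8, mid=6, val=62
Step 3: lo=7, hi=8, mid=7, val=71

Found at index 7


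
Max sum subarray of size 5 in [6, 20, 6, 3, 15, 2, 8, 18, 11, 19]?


[0:5]: 50
[1:6]: 46
[2:7]: 34
[3:8]: 46
[4:9]: 54
[5:10]: 58

Max: 58 at [5:10]


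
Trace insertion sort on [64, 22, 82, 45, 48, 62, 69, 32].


Initial: [64, 22, 82, 45, 48, 62, 69, 32]
Insert 22: [22, 64, 82, 45, 48, 62, 69, 32]
Insert 82: [22, 64, 82, 45, 48, 62, 69, 32]
Insert 45: [22, 45, 64, 82, 48, 62, 69, 32]
Insert 48: [22, 45, 48, 64, 82, 62, 69, 32]
Insert 62: [22, 45, 48, 62, 64, 82, 69, 32]
Insert 69: [22, 45, 48, 62, 64, 69, 82, 32]
Insert 32: [22, 32, 45, 48, 62, 64, 69, 82]

Sorted: [22, 32, 45, 48, 62, 64, 69, 82]


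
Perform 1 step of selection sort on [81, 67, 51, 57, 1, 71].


Initial: [81, 67, 51, 57, 1, 71]
Step 1: min=1 at 4
  Swap: [1, 67, 51, 57, 81, 71]

After 1 step: [1, 67, 51, 57, 81, 71]


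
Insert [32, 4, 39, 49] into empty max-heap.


Insert 32: [32]
Insert 4: [32, 4]
Insert 39: [39, 4, 32]
Insert 49: [49, 39, 32, 4]

Final heap: [49, 39, 32, 4]


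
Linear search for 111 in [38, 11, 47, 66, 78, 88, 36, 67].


i=0: 38!=111
i=1: 11!=111
i=2: 47!=111
i=3: 66!=111
i=4: 78!=111
i=5: 88!=111
i=6: 36!=111
i=7: 67!=111

Not found, 8 comps


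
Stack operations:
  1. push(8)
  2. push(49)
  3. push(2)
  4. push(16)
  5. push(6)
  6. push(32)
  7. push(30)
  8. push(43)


push(8) -> [8]
push(49) -> [8, 49]
push(2) -> [8, 49, 2]
push(16) -> [8, 49, 2, 16]
push(6) -> [8, 49, 2, 16, 6]
push(32) -> [8, 49, 2, 16, 6, 32]
push(30) -> [8, 49, 2, 16, 6, 32, 30]
push(43) -> [8, 49, 2, 16, 6, 32, 30, 43]

Final stack: [8, 49, 2, 16, 6, 32, 30, 43]


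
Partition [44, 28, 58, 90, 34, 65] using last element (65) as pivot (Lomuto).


Pivot: 65
  44 <= 65: advance i (no swap)
  28 <= 65: advance i (no swap)
  58 <= 65: advance i (no swap)
  34 <= 65: swap -> [44, 28, 58, 34, 90, 65]
Place pivot at 4: [44, 28, 58, 34, 65, 90]

Partitioned: [44, 28, 58, 34, 65, 90]


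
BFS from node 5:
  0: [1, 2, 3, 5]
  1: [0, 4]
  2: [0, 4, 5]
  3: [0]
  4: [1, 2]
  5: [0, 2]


Visit 5, enqueue [0, 2]
Visit 0, enqueue [1, 3]
Visit 2, enqueue [4]
Visit 1, enqueue []
Visit 3, enqueue []
Visit 4, enqueue []

BFS order: [5, 0, 2, 1, 3, 4]


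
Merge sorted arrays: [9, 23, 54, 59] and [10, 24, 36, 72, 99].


Take 9 from A
Take 10 from B
Take 23 from A
Take 24 from B
Take 36 from B
Take 54 from A
Take 59 from A

Merged: [9, 10, 23, 24, 36, 54, 59, 72, 99]


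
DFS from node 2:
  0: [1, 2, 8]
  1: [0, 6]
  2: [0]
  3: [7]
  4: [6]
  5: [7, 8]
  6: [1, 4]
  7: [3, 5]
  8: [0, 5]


Visit 2, push [0]
Visit 0, push [8, 1]
Visit 1, push [6]
Visit 6, push [4]
Visit 4, push []
Visit 8, push [5]
Visit 5, push [7]
Visit 7, push [3]
Visit 3, push []

DFS order: [2, 0, 1, 6, 4, 8, 5, 7, 3]


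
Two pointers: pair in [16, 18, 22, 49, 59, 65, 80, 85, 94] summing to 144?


lo=0(16)+hi=8(94)=110
lo=1(18)+hi=8(94)=112
lo=2(22)+hi=8(94)=116
lo=3(49)+hi=8(94)=143
lo=4(59)+hi=8(94)=153
lo=4(59)+hi=7(85)=144

Yes: 59+85=144


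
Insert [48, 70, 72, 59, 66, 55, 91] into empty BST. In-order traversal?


Insert 48: root
Insert 70: R from 48
Insert 72: R from 48 -> R from 70
Insert 59: R from 48 -> L from 70
Insert 66: R from 48 -> L from 70 -> R from 59
Insert 55: R from 48 -> L from 70 -> L from 59
Insert 91: R from 48 -> R from 70 -> R from 72

In-order: [48, 55, 59, 66, 70, 72, 91]


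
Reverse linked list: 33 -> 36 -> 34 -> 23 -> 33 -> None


Step 1: curr=33, set curr.next=prev(None) | reversed so far: 33
Step 2: curr=36, set curr.next=prev(33) | reversed so far: 36 -> 33
Step 3: curr=34, set curr.next=prev(36) | reversed so far: 34 -> 36 -> 33
Step 4: curr=23, set curr.next=prev(34) | reversed so far: 23 -> 34 -> 36 -> 33
Step 5: curr=33, set curr.next=prev(23) | reversed so far: 33 -> 23 -> 34 -> 36 -> 33

33 -> 23 -> 34 -> 36 -> 33 -> None


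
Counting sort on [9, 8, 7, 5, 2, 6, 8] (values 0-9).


Input: [9, 8, 7, 5, 2, 6, 8]
Counts: [0, 0, 1, 0, 0, 1, 1, 1, 2, 1]

Sorted: [2, 5, 6, 7, 8, 8, 9]


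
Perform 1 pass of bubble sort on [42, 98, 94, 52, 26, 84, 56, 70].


Initial: [42, 98, 94, 52, 26, 84, 56, 70]
Pass 1: [42, 94, 52, 26, 84, 56, 70, 98] (6 swaps)

After 1 pass: [42, 94, 52, 26, 84, 56, 70, 98]


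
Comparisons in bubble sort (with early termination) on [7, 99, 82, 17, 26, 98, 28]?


Algorithm: bubble sort (with early termination)
Input: [7, 99, 82, 17, 26, 98, 28]
Sorted: [7, 17, 26, 28, 82, 98, 99]

18


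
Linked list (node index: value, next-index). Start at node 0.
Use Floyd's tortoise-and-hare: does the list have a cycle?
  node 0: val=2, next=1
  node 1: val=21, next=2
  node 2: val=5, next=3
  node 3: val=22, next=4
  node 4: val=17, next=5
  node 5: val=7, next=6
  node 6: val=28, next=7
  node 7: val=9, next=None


Floyd's tortoise (slow, +1) and hare (fast, +2):
  init: slow=0, fast=0
  step 1: slow=1, fast=2
  step 2: slow=2, fast=4
  step 3: slow=3, fast=6
  step 4: fast 6->7->None, no cycle

Cycle: no


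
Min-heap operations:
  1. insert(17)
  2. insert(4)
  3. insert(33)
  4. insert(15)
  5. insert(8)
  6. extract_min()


insert(17) -> [17]
insert(4) -> [4, 17]
insert(33) -> [4, 17, 33]
insert(15) -> [4, 15, 33, 17]
insert(8) -> [4, 8, 33, 17, 15]
extract_min()->4, [8, 15, 33, 17]

Final heap: [8, 15, 33, 17]


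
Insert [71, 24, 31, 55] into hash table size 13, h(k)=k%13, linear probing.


Insert 71: h=6 -> slot 6
Insert 24: h=11 -> slot 11
Insert 31: h=5 -> slot 5
Insert 55: h=3 -> slot 3

Table: [None, None, None, 55, None, 31, 71, None, None, None, None, 24, None]


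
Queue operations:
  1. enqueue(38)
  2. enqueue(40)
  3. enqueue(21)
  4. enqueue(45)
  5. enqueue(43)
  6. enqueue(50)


enqueue(38) -> [38]
enqueue(40) -> [38, 40]
enqueue(21) -> [38, 40, 21]
enqueue(45) -> [38, 40, 21, 45]
enqueue(43) -> [38, 40, 21, 45, 43]
enqueue(50) -> [38, 40, 21, 45, 43, 50]

Final queue: [38, 40, 21, 45, 43, 50]


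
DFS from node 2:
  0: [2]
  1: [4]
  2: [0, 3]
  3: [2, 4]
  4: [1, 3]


Visit 2, push [3, 0]
Visit 0, push []
Visit 3, push [4]
Visit 4, push [1]
Visit 1, push []

DFS order: [2, 0, 3, 4, 1]


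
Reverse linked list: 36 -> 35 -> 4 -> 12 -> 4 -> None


Step 1: curr=36, set curr.next=prev(None) | reversed so far: 36
Step 2: curr=35, set curr.next=prev(36) | reversed so far: 35 -> 36
Step 3: curr=4, set curr.next=prev(35) | reversed so far: 4 -> 35 -> 36
Step 4: curr=12, set curr.next=prev(4) | reversed so far: 12 -> 4 -> 35 -> 36
Step 5: curr=4, set curr.next=prev(12) | reversed so far: 4 -> 12 -> 4 -> 35 -> 36

4 -> 12 -> 4 -> 35 -> 36 -> None


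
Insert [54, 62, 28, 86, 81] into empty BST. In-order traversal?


Insert 54: root
Insert 62: R from 54
Insert 28: L from 54
Insert 86: R from 54 -> R from 62
Insert 81: R from 54 -> R from 62 -> L from 86

In-order: [28, 54, 62, 81, 86]


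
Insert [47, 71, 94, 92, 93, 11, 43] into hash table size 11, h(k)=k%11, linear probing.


Insert 47: h=3 -> slot 3
Insert 71: h=5 -> slot 5
Insert 94: h=6 -> slot 6
Insert 92: h=4 -> slot 4
Insert 93: h=5, 2 probes -> slot 7
Insert 11: h=0 -> slot 0
Insert 43: h=10 -> slot 10

Table: [11, None, None, 47, 92, 71, 94, 93, None, None, 43]


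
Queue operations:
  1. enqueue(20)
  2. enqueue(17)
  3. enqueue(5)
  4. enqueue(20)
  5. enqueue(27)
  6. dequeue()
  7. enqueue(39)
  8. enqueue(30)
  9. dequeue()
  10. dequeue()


enqueue(20) -> [20]
enqueue(17) -> [20, 17]
enqueue(5) -> [20, 17, 5]
enqueue(20) -> [20, 17, 5, 20]
enqueue(27) -> [20, 17, 5, 20, 27]
dequeue()->20, [17, 5, 20, 27]
enqueue(39) -> [17, 5, 20, 27, 39]
enqueue(30) -> [17, 5, 20, 27, 39, 30]
dequeue()->17, [5, 20, 27, 39, 30]
dequeue()->5, [20, 27, 39, 30]

Final queue: [20, 27, 39, 30]


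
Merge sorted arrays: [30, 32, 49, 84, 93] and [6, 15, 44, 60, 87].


Take 6 from B
Take 15 from B
Take 30 from A
Take 32 from A
Take 44 from B
Take 49 from A
Take 60 from B
Take 84 from A
Take 87 from B

Merged: [6, 15, 30, 32, 44, 49, 60, 84, 87, 93]


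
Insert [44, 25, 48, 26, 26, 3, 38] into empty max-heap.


Insert 44: [44]
Insert 25: [44, 25]
Insert 48: [48, 25, 44]
Insert 26: [48, 26, 44, 25]
Insert 26: [48, 26, 44, 25, 26]
Insert 3: [48, 26, 44, 25, 26, 3]
Insert 38: [48, 26, 44, 25, 26, 3, 38]

Final heap: [48, 26, 44, 25, 26, 3, 38]


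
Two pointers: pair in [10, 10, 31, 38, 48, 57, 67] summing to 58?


lo=0(10)+hi=6(67)=77
lo=0(10)+hi=5(57)=67
lo=0(10)+hi=4(48)=58

Yes: 10+48=58


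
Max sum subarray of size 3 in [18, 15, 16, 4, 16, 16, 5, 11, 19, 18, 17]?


[0:3]: 49
[1:4]: 35
[2:5]: 36
[3:6]: 36
[4:7]: 37
[5:8]: 32
[6:9]: 35
[7:10]: 48
[8:11]: 54

Max: 54 at [8:11]


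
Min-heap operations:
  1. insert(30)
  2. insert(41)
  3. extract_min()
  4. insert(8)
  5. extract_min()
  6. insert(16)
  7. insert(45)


insert(30) -> [30]
insert(41) -> [30, 41]
extract_min()->30, [41]
insert(8) -> [8, 41]
extract_min()->8, [41]
insert(16) -> [16, 41]
insert(45) -> [16, 41, 45]

Final heap: [16, 41, 45]


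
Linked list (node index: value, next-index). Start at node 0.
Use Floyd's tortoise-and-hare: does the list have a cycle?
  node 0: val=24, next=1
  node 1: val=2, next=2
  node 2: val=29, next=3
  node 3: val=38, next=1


Floyd's tortoise (slow, +1) and hare (fast, +2):
  init: slow=0, fast=0
  step 1: slow=1, fast=2
  step 2: slow=2, fast=1
  step 3: slow=3, fast=3
  slow == fast at node 3: cycle detected

Cycle: yes


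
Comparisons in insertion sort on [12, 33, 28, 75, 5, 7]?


Algorithm: insertion sort
Input: [12, 33, 28, 75, 5, 7]
Sorted: [5, 7, 12, 28, 33, 75]

13


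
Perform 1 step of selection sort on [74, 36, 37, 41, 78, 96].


Initial: [74, 36, 37, 41, 78, 96]
Step 1: min=36 at 1
  Swap: [36, 74, 37, 41, 78, 96]

After 1 step: [36, 74, 37, 41, 78, 96]


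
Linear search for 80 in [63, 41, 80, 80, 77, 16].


i=0: 63!=80
i=1: 41!=80
i=2: 80==80 found!

Found at 2, 3 comps


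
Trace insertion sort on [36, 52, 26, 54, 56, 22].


Initial: [36, 52, 26, 54, 56, 22]
Insert 52: [36, 52, 26, 54, 56, 22]
Insert 26: [26, 36, 52, 54, 56, 22]
Insert 54: [26, 36, 52, 54, 56, 22]
Insert 56: [26, 36, 52, 54, 56, 22]
Insert 22: [22, 26, 36, 52, 54, 56]

Sorted: [22, 26, 36, 52, 54, 56]


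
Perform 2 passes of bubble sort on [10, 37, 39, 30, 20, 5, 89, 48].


Initial: [10, 37, 39, 30, 20, 5, 89, 48]
Pass 1: [10, 37, 30, 20, 5, 39, 48, 89] (4 swaps)
Pass 2: [10, 30, 20, 5, 37, 39, 48, 89] (3 swaps)

After 2 passes: [10, 30, 20, 5, 37, 39, 48, 89]


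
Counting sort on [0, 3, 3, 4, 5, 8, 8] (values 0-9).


Input: [0, 3, 3, 4, 5, 8, 8]
Counts: [1, 0, 0, 2, 1, 1, 0, 0, 2, 0]

Sorted: [0, 3, 3, 4, 5, 8, 8]


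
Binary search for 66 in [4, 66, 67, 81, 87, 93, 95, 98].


Step 1: lo=0, hi=7, mid=3, val=81
Step 2: lo=0, hi=2, mid=1, val=66

Found at index 1


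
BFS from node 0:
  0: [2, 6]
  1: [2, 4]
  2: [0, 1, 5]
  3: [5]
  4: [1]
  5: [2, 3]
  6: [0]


Visit 0, enqueue [2, 6]
Visit 2, enqueue [1, 5]
Visit 6, enqueue []
Visit 1, enqueue [4]
Visit 5, enqueue [3]
Visit 4, enqueue []
Visit 3, enqueue []

BFS order: [0, 2, 6, 1, 5, 4, 3]


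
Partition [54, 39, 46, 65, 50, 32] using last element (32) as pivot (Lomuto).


Pivot: 32
Place pivot at 0: [32, 39, 46, 65, 50, 54]

Partitioned: [32, 39, 46, 65, 50, 54]


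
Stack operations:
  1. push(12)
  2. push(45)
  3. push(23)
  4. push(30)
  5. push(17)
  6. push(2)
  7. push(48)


push(12) -> [12]
push(45) -> [12, 45]
push(23) -> [12, 45, 23]
push(30) -> [12, 45, 23, 30]
push(17) -> [12, 45, 23, 30, 17]
push(2) -> [12, 45, 23, 30, 17, 2]
push(48) -> [12, 45, 23, 30, 17, 2, 48]

Final stack: [12, 45, 23, 30, 17, 2, 48]


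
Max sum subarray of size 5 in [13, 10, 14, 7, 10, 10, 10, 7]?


[0:5]: 54
[1:6]: 51
[2:7]: 51
[3:8]: 44

Max: 54 at [0:5]


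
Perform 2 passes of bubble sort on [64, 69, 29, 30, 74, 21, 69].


Initial: [64, 69, 29, 30, 74, 21, 69]
Pass 1: [64, 29, 30, 69, 21, 69, 74] (4 swaps)
Pass 2: [29, 30, 64, 21, 69, 69, 74] (3 swaps)

After 2 passes: [29, 30, 64, 21, 69, 69, 74]


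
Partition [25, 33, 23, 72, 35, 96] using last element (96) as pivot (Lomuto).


Pivot: 96
  25 <= 96: advance i (no swap)
  33 <= 96: advance i (no swap)
  23 <= 96: advance i (no swap)
  72 <= 96: advance i (no swap)
  35 <= 96: advance i (no swap)
Place pivot at 5: [25, 33, 23, 72, 35, 96]

Partitioned: [25, 33, 23, 72, 35, 96]


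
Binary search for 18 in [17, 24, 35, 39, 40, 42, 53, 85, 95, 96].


Step 1: lo=0, hi=9, mid=4, val=40
Step 2: lo=0, hi=3, mid=1, val=24
Step 3: lo=0, hi=0, mid=0, val=17

Not found


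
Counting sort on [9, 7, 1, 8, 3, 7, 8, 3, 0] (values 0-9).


Input: [9, 7, 1, 8, 3, 7, 8, 3, 0]
Counts: [1, 1, 0, 2, 0, 0, 0, 2, 2, 1]

Sorted: [0, 1, 3, 3, 7, 7, 8, 8, 9]


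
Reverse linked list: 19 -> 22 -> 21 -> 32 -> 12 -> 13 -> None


Step 1: curr=19, set curr.next=prev(None) | reversed so far: 19
Step 2: curr=22, set curr.next=prev(19) | reversed so far: 22 -> 19
Step 3: curr=21, set curr.next=prev(22) | reversed so far: 21 -> 22 -> 19
Step 4: curr=32, set curr.next=prev(21) | reversed so far: 32 -> 21 -> 22 -> 19
Step 5: curr=12, set curr.next=prev(32) | reversed so far: 12 -> 32 -> 21 -> 22 -> 19
Step 6: curr=13, set curr.next=prev(12) | reversed so far: 13 -> 12 -> 32 -> 21 -> 22 -> 19

13 -> 12 -> 32 -> 21 -> 22 -> 19 -> None


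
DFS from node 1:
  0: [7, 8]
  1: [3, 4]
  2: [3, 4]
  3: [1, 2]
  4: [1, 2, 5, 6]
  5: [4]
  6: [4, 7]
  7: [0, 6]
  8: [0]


Visit 1, push [4, 3]
Visit 3, push [2]
Visit 2, push [4]
Visit 4, push [6, 5]
Visit 5, push []
Visit 6, push [7]
Visit 7, push [0]
Visit 0, push [8]
Visit 8, push []

DFS order: [1, 3, 2, 4, 5, 6, 7, 0, 8]


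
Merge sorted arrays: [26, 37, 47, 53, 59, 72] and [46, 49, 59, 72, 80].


Take 26 from A
Take 37 from A
Take 46 from B
Take 47 from A
Take 49 from B
Take 53 from A
Take 59 from A
Take 59 from B
Take 72 from A

Merged: [26, 37, 46, 47, 49, 53, 59, 59, 72, 72, 80]


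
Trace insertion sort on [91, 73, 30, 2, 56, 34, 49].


Initial: [91, 73, 30, 2, 56, 34, 49]
Insert 73: [73, 91, 30, 2, 56, 34, 49]
Insert 30: [30, 73, 91, 2, 56, 34, 49]
Insert 2: [2, 30, 73, 91, 56, 34, 49]
Insert 56: [2, 30, 56, 73, 91, 34, 49]
Insert 34: [2, 30, 34, 56, 73, 91, 49]
Insert 49: [2, 30, 34, 49, 56, 73, 91]

Sorted: [2, 30, 34, 49, 56, 73, 91]


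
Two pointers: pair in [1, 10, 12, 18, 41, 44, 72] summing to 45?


lo=0(1)+hi=6(72)=73
lo=0(1)+hi=5(44)=45

Yes: 1+44=45


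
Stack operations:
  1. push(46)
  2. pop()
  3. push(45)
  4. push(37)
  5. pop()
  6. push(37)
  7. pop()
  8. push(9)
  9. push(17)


push(46) -> [46]
pop()->46, []
push(45) -> [45]
push(37) -> [45, 37]
pop()->37, [45]
push(37) -> [45, 37]
pop()->37, [45]
push(9) -> [45, 9]
push(17) -> [45, 9, 17]

Final stack: [45, 9, 17]


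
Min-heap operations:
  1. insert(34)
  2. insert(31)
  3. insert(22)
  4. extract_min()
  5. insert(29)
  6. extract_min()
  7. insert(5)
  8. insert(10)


insert(34) -> [34]
insert(31) -> [31, 34]
insert(22) -> [22, 34, 31]
extract_min()->22, [31, 34]
insert(29) -> [29, 34, 31]
extract_min()->29, [31, 34]
insert(5) -> [5, 34, 31]
insert(10) -> [5, 10, 31, 34]

Final heap: [5, 10, 31, 34]


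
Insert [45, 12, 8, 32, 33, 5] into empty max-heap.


Insert 45: [45]
Insert 12: [45, 12]
Insert 8: [45, 12, 8]
Insert 32: [45, 32, 8, 12]
Insert 33: [45, 33, 8, 12, 32]
Insert 5: [45, 33, 8, 12, 32, 5]

Final heap: [45, 33, 8, 12, 32, 5]


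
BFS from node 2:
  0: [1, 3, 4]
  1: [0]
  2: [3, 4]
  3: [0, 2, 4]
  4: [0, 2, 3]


Visit 2, enqueue [3, 4]
Visit 3, enqueue [0]
Visit 4, enqueue []
Visit 0, enqueue [1]
Visit 1, enqueue []

BFS order: [2, 3, 4, 0, 1]


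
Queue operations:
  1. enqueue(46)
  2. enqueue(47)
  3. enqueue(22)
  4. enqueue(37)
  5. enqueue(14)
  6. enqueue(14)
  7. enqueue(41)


enqueue(46) -> [46]
enqueue(47) -> [46, 47]
enqueue(22) -> [46, 47, 22]
enqueue(37) -> [46, 47, 22, 37]
enqueue(14) -> [46, 47, 22, 37, 14]
enqueue(14) -> [46, 47, 22, 37, 14, 14]
enqueue(41) -> [46, 47, 22, 37, 14, 14, 41]

Final queue: [46, 47, 22, 37, 14, 14, 41]


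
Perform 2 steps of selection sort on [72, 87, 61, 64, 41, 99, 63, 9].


Initial: [72, 87, 61, 64, 41, 99, 63, 9]
Step 1: min=9 at 7
  Swap: [9, 87, 61, 64, 41, 99, 63, 72]
Step 2: min=41 at 4
  Swap: [9, 41, 61, 64, 87, 99, 63, 72]

After 2 steps: [9, 41, 61, 64, 87, 99, 63, 72]


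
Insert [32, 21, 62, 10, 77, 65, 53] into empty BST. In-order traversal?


Insert 32: root
Insert 21: L from 32
Insert 62: R from 32
Insert 10: L from 32 -> L from 21
Insert 77: R from 32 -> R from 62
Insert 65: R from 32 -> R from 62 -> L from 77
Insert 53: R from 32 -> L from 62

In-order: [10, 21, 32, 53, 62, 65, 77]


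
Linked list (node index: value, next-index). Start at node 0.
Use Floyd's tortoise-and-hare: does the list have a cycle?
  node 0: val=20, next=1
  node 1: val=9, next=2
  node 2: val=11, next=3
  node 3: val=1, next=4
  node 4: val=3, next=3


Floyd's tortoise (slow, +1) and hare (fast, +2):
  init: slow=0, fast=0
  step 1: slow=1, fast=2
  step 2: slow=2, fast=4
  step 3: slow=3, fast=4
  step 4: slow=4, fast=4
  slow == fast at node 4: cycle detected

Cycle: yes


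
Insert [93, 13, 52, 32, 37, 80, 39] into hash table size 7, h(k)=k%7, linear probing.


Insert 93: h=2 -> slot 2
Insert 13: h=6 -> slot 6
Insert 52: h=3 -> slot 3
Insert 32: h=4 -> slot 4
Insert 37: h=2, 3 probes -> slot 5
Insert 80: h=3, 4 probes -> slot 0
Insert 39: h=4, 4 probes -> slot 1

Table: [80, 39, 93, 52, 32, 37, 13]


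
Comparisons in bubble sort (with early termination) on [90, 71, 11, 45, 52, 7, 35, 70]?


Algorithm: bubble sort (with early termination)
Input: [90, 71, 11, 45, 52, 7, 35, 70]
Sorted: [7, 11, 35, 45, 52, 70, 71, 90]

27


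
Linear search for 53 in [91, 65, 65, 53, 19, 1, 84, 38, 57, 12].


i=0: 91!=53
i=1: 65!=53
i=2: 65!=53
i=3: 53==53 found!

Found at 3, 4 comps


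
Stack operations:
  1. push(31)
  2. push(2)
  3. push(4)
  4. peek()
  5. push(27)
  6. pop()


push(31) -> [31]
push(2) -> [31, 2]
push(4) -> [31, 2, 4]
peek()->4
push(27) -> [31, 2, 4, 27]
pop()->27, [31, 2, 4]

Final stack: [31, 2, 4]


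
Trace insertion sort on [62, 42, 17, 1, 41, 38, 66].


Initial: [62, 42, 17, 1, 41, 38, 66]
Insert 42: [42, 62, 17, 1, 41, 38, 66]
Insert 17: [17, 42, 62, 1, 41, 38, 66]
Insert 1: [1, 17, 42, 62, 41, 38, 66]
Insert 41: [1, 17, 41, 42, 62, 38, 66]
Insert 38: [1, 17, 38, 41, 42, 62, 66]
Insert 66: [1, 17, 38, 41, 42, 62, 66]

Sorted: [1, 17, 38, 41, 42, 62, 66]


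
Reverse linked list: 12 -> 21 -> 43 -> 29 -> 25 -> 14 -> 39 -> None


Step 1: curr=12, set curr.next=prev(None) | reversed so far: 12
Step 2: curr=21, set curr.next=prev(12) | reversed so far: 21 -> 12
Step 3: curr=43, set curr.next=prev(21) | reversed so far: 43 -> 21 -> 12
Step 4: curr=29, set curr.next=prev(43) | reversed so far: 29 -> 43 -> 21 -> 12
Step 5: curr=25, set curr.next=prev(29) | reversed so far: 25 -> 29 -> 43 -> 21 -> 12
Step 6: curr=14, set curr.next=prev(25) | reversed so far: 14 -> 25 -> 29 -> 43 -> 21 -> 12
Step 7: curr=39, set curr.next=prev(14) | reversed so far: 39 -> 14 -> 25 -> 29 -> 43 -> 21 -> 12

39 -> 14 -> 25 -> 29 -> 43 -> 21 -> 12 -> None


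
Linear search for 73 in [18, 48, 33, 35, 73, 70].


i=0: 18!=73
i=1: 48!=73
i=2: 33!=73
i=3: 35!=73
i=4: 73==73 found!

Found at 4, 5 comps


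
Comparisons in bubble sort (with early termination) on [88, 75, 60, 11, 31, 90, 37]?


Algorithm: bubble sort (with early termination)
Input: [88, 75, 60, 11, 31, 90, 37]
Sorted: [11, 31, 37, 60, 75, 88, 90]

20


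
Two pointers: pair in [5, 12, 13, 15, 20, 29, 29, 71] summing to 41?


lo=0(5)+hi=7(71)=76
lo=0(5)+hi=6(29)=34
lo=1(12)+hi=6(29)=41

Yes: 12+29=41


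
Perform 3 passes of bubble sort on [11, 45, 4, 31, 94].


Initial: [11, 45, 4, 31, 94]
Pass 1: [11, 4, 31, 45, 94] (2 swaps)
Pass 2: [4, 11, 31, 45, 94] (1 swaps)
Pass 3: [4, 11, 31, 45, 94] (0 swaps)

After 3 passes: [4, 11, 31, 45, 94]


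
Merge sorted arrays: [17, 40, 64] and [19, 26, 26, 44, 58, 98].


Take 17 from A
Take 19 from B
Take 26 from B
Take 26 from B
Take 40 from A
Take 44 from B
Take 58 from B
Take 64 from A

Merged: [17, 19, 26, 26, 40, 44, 58, 64, 98]


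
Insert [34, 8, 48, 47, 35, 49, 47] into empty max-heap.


Insert 34: [34]
Insert 8: [34, 8]
Insert 48: [48, 8, 34]
Insert 47: [48, 47, 34, 8]
Insert 35: [48, 47, 34, 8, 35]
Insert 49: [49, 47, 48, 8, 35, 34]
Insert 47: [49, 47, 48, 8, 35, 34, 47]

Final heap: [49, 47, 48, 8, 35, 34, 47]


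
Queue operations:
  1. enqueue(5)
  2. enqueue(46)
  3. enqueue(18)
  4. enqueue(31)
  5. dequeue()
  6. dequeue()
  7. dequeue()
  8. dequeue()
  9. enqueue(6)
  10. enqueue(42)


enqueue(5) -> [5]
enqueue(46) -> [5, 46]
enqueue(18) -> [5, 46, 18]
enqueue(31) -> [5, 46, 18, 31]
dequeue()->5, [46, 18, 31]
dequeue()->46, [18, 31]
dequeue()->18, [31]
dequeue()->31, []
enqueue(6) -> [6]
enqueue(42) -> [6, 42]

Final queue: [6, 42]


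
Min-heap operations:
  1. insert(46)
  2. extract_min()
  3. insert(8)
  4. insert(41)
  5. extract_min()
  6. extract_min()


insert(46) -> [46]
extract_min()->46, []
insert(8) -> [8]
insert(41) -> [8, 41]
extract_min()->8, [41]
extract_min()->41, []

Final heap: []


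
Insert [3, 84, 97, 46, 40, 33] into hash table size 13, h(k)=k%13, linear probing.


Insert 3: h=3 -> slot 3
Insert 84: h=6 -> slot 6
Insert 97: h=6, 1 probes -> slot 7
Insert 46: h=7, 1 probes -> slot 8
Insert 40: h=1 -> slot 1
Insert 33: h=7, 2 probes -> slot 9

Table: [None, 40, None, 3, None, None, 84, 97, 46, 33, None, None, None]


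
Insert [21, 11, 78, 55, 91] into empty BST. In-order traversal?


Insert 21: root
Insert 11: L from 21
Insert 78: R from 21
Insert 55: R from 21 -> L from 78
Insert 91: R from 21 -> R from 78

In-order: [11, 21, 55, 78, 91]


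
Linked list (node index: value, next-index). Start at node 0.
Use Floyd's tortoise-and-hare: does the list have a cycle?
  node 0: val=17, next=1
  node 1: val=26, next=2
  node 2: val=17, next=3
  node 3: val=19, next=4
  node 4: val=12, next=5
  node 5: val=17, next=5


Floyd's tortoise (slow, +1) and hare (fast, +2):
  init: slow=0, fast=0
  step 1: slow=1, fast=2
  step 2: slow=2, fast=4
  step 3: slow=3, fast=5
  step 4: slow=4, fast=5
  step 5: slow=5, fast=5
  slow == fast at node 5: cycle detected

Cycle: yes


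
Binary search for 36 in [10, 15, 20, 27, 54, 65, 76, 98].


Step 1: lo=0, hi=7, mid=3, val=27
Step 2: lo=4, hi=7, mid=5, val=65
Step 3: lo=4, hi=4, mid=4, val=54

Not found


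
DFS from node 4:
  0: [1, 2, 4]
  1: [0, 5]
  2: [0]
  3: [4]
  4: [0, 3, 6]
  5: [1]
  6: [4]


Visit 4, push [6, 3, 0]
Visit 0, push [2, 1]
Visit 1, push [5]
Visit 5, push []
Visit 2, push []
Visit 3, push []
Visit 6, push []

DFS order: [4, 0, 1, 5, 2, 3, 6]


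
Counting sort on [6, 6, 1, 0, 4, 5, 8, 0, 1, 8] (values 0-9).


Input: [6, 6, 1, 0, 4, 5, 8, 0, 1, 8]
Counts: [2, 2, 0, 0, 1, 1, 2, 0, 2, 0]

Sorted: [0, 0, 1, 1, 4, 5, 6, 6, 8, 8]


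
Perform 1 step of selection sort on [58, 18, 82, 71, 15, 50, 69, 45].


Initial: [58, 18, 82, 71, 15, 50, 69, 45]
Step 1: min=15 at 4
  Swap: [15, 18, 82, 71, 58, 50, 69, 45]

After 1 step: [15, 18, 82, 71, 58, 50, 69, 45]


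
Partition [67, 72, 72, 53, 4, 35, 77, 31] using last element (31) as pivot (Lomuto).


Pivot: 31
  4 <= 31: swap -> [4, 72, 72, 53, 67, 35, 77, 31]
Place pivot at 1: [4, 31, 72, 53, 67, 35, 77, 72]

Partitioned: [4, 31, 72, 53, 67, 35, 77, 72]


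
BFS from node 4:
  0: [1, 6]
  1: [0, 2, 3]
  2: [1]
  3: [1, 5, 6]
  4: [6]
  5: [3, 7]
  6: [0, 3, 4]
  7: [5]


Visit 4, enqueue [6]
Visit 6, enqueue [0, 3]
Visit 0, enqueue [1]
Visit 3, enqueue [5]
Visit 1, enqueue [2]
Visit 5, enqueue [7]
Visit 2, enqueue []
Visit 7, enqueue []

BFS order: [4, 6, 0, 3, 1, 5, 2, 7]


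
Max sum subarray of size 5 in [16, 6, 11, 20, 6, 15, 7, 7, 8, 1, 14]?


[0:5]: 59
[1:6]: 58
[2:7]: 59
[3:8]: 55
[4:9]: 43
[5:10]: 38
[6:11]: 37

Max: 59 at [0:5]


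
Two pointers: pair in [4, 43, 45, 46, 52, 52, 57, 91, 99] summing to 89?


lo=0(4)+hi=8(99)=103
lo=0(4)+hi=7(91)=95
lo=0(4)+hi=6(57)=61
lo=1(43)+hi=6(57)=100
lo=1(43)+hi=5(52)=95
lo=1(43)+hi=4(52)=95
lo=1(43)+hi=3(46)=89

Yes: 43+46=89


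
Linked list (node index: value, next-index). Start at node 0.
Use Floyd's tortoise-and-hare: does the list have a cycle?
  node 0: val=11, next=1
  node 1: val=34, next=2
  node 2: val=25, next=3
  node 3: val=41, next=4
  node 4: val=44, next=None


Floyd's tortoise (slow, +1) and hare (fast, +2):
  init: slow=0, fast=0
  step 1: slow=1, fast=2
  step 2: slow=2, fast=4
  step 3: fast -> None, no cycle

Cycle: no


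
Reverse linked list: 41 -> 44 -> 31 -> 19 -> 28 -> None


Step 1: curr=41, set curr.next=prev(None) | reversed so far: 41
Step 2: curr=44, set curr.next=prev(41) | reversed so far: 44 -> 41
Step 3: curr=31, set curr.next=prev(44) | reversed so far: 31 -> 44 -> 41
Step 4: curr=19, set curr.next=prev(31) | reversed so far: 19 -> 31 -> 44 -> 41
Step 5: curr=28, set curr.next=prev(19) | reversed so far: 28 -> 19 -> 31 -> 44 -> 41

28 -> 19 -> 31 -> 44 -> 41 -> None


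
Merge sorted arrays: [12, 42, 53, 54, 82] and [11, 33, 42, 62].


Take 11 from B
Take 12 from A
Take 33 from B
Take 42 from A
Take 42 from B
Take 53 from A
Take 54 from A
Take 62 from B

Merged: [11, 12, 33, 42, 42, 53, 54, 62, 82]


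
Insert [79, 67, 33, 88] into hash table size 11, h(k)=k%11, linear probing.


Insert 79: h=2 -> slot 2
Insert 67: h=1 -> slot 1
Insert 33: h=0 -> slot 0
Insert 88: h=0, 3 probes -> slot 3

Table: [33, 67, 79, 88, None, None, None, None, None, None, None]


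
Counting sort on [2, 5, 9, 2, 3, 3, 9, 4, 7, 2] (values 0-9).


Input: [2, 5, 9, 2, 3, 3, 9, 4, 7, 2]
Counts: [0, 0, 3, 2, 1, 1, 0, 1, 0, 2]

Sorted: [2, 2, 2, 3, 3, 4, 5, 7, 9, 9]


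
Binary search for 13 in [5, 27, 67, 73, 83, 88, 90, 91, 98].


Step 1: lo=0, hi=8, mid=4, val=83
Step 2: lo=0, hi=3, mid=1, val=27
Step 3: lo=0, hi=0, mid=0, val=5

Not found


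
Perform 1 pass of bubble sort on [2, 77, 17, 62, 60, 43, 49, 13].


Initial: [2, 77, 17, 62, 60, 43, 49, 13]
Pass 1: [2, 17, 62, 60, 43, 49, 13, 77] (6 swaps)

After 1 pass: [2, 17, 62, 60, 43, 49, 13, 77]


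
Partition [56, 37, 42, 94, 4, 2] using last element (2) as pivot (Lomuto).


Pivot: 2
Place pivot at 0: [2, 37, 42, 94, 4, 56]

Partitioned: [2, 37, 42, 94, 4, 56]


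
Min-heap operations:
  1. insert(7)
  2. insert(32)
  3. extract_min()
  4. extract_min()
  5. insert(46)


insert(7) -> [7]
insert(32) -> [7, 32]
extract_min()->7, [32]
extract_min()->32, []
insert(46) -> [46]

Final heap: [46]


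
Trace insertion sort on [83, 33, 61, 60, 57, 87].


Initial: [83, 33, 61, 60, 57, 87]
Insert 33: [33, 83, 61, 60, 57, 87]
Insert 61: [33, 61, 83, 60, 57, 87]
Insert 60: [33, 60, 61, 83, 57, 87]
Insert 57: [33, 57, 60, 61, 83, 87]
Insert 87: [33, 57, 60, 61, 83, 87]

Sorted: [33, 57, 60, 61, 83, 87]


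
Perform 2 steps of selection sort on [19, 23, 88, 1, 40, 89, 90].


Initial: [19, 23, 88, 1, 40, 89, 90]
Step 1: min=1 at 3
  Swap: [1, 23, 88, 19, 40, 89, 90]
Step 2: min=19 at 3
  Swap: [1, 19, 88, 23, 40, 89, 90]

After 2 steps: [1, 19, 88, 23, 40, 89, 90]


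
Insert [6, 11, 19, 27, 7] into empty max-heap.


Insert 6: [6]
Insert 11: [11, 6]
Insert 19: [19, 6, 11]
Insert 27: [27, 19, 11, 6]
Insert 7: [27, 19, 11, 6, 7]

Final heap: [27, 19, 11, 6, 7]


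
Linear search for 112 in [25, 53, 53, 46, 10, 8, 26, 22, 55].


i=0: 25!=112
i=1: 53!=112
i=2: 53!=112
i=3: 46!=112
i=4: 10!=112
i=5: 8!=112
i=6: 26!=112
i=7: 22!=112
i=8: 55!=112

Not found, 9 comps


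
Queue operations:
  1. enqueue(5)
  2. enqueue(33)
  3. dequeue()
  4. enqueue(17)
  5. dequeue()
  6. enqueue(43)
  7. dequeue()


enqueue(5) -> [5]
enqueue(33) -> [5, 33]
dequeue()->5, [33]
enqueue(17) -> [33, 17]
dequeue()->33, [17]
enqueue(43) -> [17, 43]
dequeue()->17, [43]

Final queue: [43]


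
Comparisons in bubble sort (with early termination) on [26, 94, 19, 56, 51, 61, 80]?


Algorithm: bubble sort (with early termination)
Input: [26, 94, 19, 56, 51, 61, 80]
Sorted: [19, 26, 51, 56, 61, 80, 94]

15


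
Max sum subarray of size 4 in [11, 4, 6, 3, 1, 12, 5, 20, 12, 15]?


[0:4]: 24
[1:5]: 14
[2:6]: 22
[3:7]: 21
[4:8]: 38
[5:9]: 49
[6:10]: 52

Max: 52 at [6:10]


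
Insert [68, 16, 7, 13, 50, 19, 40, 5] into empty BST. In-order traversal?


Insert 68: root
Insert 16: L from 68
Insert 7: L from 68 -> L from 16
Insert 13: L from 68 -> L from 16 -> R from 7
Insert 50: L from 68 -> R from 16
Insert 19: L from 68 -> R from 16 -> L from 50
Insert 40: L from 68 -> R from 16 -> L from 50 -> R from 19
Insert 5: L from 68 -> L from 16 -> L from 7

In-order: [5, 7, 13, 16, 19, 40, 50, 68]
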